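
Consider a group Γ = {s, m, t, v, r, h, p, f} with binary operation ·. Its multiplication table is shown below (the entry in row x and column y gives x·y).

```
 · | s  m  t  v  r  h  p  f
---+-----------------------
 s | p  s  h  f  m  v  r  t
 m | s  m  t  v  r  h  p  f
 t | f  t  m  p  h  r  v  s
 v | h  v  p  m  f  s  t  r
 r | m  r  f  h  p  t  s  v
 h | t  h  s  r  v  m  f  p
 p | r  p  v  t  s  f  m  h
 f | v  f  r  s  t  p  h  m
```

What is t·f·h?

t·f = s
s·h = v
(Structurally, Γ here is isomorphic to the dihedral group D_4.)

v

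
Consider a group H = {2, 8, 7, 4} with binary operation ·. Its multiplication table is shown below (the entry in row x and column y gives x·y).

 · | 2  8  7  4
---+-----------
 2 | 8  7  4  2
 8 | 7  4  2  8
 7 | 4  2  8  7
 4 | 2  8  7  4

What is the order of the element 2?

The identity element is 4 (its row matches the header).
2^1 = 2
2^2 = 2·2 = 8
2^3 = 8·2 = 7
2^4 = 7·2 = 4
The first power of 2 equal to the identity is 2^4, so ord(2) = 4.

4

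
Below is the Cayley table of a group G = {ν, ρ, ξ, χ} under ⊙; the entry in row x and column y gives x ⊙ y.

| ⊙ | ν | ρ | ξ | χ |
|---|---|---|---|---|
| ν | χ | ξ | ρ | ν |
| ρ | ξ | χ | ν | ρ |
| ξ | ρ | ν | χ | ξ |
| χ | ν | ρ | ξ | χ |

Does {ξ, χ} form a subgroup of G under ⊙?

Yes

{ξ, χ} contains the identity χ.
Checking products: every product of two elements of {ξ, χ} (read from the table) lies in {ξ, χ}, so the set is closed.
In a finite group, a nonempty closed subset is a subgroup. So {ξ, χ} ≤ G.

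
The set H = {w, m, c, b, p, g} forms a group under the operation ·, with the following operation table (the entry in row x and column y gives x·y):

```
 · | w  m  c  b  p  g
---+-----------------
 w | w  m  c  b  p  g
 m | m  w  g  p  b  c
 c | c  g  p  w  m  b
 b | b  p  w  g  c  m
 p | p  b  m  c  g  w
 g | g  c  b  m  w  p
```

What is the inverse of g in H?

First locate the identity: row w matches the header, so w is the identity.
Scan row g for w: g·p = w. Hence g^(-1) = p.

p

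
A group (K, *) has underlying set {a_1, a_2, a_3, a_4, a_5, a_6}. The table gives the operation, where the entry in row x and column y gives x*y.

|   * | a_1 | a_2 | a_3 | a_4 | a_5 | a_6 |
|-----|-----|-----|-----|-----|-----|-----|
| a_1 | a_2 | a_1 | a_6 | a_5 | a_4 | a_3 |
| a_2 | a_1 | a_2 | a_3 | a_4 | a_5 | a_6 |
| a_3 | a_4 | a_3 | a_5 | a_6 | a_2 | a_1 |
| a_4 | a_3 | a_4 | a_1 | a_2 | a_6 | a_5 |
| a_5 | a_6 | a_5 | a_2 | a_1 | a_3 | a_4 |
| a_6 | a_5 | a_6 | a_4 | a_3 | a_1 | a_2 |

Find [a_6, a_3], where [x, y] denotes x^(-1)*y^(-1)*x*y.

Identity is a_2; from the table a_6^(-1) = a_6 and a_3^(-1) = a_5.
a_6*a_5 = a_1
a_1*a_6 = a_3
a_3*a_3 = a_5
(Structurally, K here is isomorphic to the symmetric group S_3.)

a_5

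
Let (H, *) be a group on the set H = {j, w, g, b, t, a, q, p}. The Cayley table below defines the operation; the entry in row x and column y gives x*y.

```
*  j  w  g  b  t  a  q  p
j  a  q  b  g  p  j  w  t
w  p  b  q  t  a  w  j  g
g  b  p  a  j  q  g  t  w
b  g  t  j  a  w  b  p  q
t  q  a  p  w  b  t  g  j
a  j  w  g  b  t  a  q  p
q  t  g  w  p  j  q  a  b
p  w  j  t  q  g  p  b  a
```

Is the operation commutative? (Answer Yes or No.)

t*p = j but p*t = g.
Since t and p do not commute, H is not abelian.

No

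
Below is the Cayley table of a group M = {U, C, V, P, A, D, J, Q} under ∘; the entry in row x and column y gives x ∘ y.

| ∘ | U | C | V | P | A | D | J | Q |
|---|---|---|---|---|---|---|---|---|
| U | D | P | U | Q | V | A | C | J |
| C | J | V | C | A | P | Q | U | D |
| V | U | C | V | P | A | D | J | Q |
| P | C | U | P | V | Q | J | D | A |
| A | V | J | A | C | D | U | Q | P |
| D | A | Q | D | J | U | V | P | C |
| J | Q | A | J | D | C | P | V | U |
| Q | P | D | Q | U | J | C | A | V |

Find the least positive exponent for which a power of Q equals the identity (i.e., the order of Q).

2

The identity element is V (its row matches the header).
Q^1 = Q
Q^2 = Q ∘ Q = V
The first power of Q equal to the identity is Q^2, so ord(Q) = 2.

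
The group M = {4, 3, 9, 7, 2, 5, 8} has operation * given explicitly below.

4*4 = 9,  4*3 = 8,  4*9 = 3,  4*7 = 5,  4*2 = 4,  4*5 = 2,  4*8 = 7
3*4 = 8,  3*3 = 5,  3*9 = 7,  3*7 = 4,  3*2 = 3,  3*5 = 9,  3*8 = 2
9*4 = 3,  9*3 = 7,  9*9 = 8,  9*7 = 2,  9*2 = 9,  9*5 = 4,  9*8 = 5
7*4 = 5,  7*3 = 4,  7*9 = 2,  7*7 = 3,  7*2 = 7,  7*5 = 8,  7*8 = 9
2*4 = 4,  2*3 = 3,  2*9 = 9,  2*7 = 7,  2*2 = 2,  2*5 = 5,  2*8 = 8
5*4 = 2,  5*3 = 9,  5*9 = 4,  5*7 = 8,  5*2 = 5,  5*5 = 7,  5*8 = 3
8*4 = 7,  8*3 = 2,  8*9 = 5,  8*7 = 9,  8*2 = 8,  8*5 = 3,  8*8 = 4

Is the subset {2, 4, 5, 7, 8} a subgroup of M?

5*8 = 3, which is not in {2, 4, 5, 7, 8}.
The subset is not closed under *, so it is not a subgroup.

No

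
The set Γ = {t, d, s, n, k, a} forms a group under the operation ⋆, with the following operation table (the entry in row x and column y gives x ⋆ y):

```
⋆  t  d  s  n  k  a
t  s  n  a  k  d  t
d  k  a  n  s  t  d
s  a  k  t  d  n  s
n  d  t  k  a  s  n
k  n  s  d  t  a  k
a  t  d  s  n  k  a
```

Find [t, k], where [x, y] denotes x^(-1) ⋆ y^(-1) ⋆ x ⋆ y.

Identity is a; from the table t^(-1) = s and k^(-1) = k.
s ⋆ k = n
n ⋆ t = d
d ⋆ k = t

t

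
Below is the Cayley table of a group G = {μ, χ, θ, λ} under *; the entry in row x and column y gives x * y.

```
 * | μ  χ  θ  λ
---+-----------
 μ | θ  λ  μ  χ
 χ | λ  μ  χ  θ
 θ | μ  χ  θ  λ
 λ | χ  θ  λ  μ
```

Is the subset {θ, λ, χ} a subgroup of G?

λ * λ = μ, which is not in {θ, λ, χ}.
The subset is not closed under *, so it is not a subgroup.
(Structurally, G here is isomorphic to the cyclic group Z_4.)

No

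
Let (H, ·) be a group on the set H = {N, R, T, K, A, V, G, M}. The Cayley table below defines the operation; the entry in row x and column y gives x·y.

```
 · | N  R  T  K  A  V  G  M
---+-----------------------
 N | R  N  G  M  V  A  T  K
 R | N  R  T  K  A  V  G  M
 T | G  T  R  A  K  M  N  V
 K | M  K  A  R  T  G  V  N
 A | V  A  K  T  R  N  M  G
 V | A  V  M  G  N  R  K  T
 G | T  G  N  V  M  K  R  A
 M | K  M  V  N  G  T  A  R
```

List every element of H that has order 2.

{A, G, K, M, N, T, V}

Identity is R. Compute the order of each non-identity element by repeated multiplication:
  N: N → R  (order 2)
  T: T → R  (order 2)
  K: K → R  (order 2)
  A: A → R  (order 2)
  V: V → R  (order 2)
  G: G → R  (order 2)
  M: M → R  (order 2)
Elements of order 2: {A, G, K, M, N, T, V}.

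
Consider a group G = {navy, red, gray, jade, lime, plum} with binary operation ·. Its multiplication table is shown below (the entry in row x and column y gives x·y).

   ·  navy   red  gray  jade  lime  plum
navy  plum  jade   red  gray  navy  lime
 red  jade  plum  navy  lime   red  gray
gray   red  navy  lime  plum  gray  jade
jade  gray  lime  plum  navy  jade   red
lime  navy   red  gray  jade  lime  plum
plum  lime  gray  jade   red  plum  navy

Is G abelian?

Check whether the table is symmetric across its main diagonal.
Every entry (row x, col y) equals the entry (row y, col x), so G is abelian.

Yes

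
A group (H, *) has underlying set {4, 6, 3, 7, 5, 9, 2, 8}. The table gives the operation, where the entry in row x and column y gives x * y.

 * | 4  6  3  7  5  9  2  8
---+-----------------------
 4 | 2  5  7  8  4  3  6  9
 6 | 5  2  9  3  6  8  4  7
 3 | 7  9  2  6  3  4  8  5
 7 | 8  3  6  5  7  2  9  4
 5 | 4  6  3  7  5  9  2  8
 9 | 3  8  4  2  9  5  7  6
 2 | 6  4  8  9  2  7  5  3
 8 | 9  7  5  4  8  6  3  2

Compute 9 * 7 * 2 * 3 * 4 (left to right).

7

9 * 7 = 2
2 * 2 = 5
5 * 3 = 3
3 * 4 = 7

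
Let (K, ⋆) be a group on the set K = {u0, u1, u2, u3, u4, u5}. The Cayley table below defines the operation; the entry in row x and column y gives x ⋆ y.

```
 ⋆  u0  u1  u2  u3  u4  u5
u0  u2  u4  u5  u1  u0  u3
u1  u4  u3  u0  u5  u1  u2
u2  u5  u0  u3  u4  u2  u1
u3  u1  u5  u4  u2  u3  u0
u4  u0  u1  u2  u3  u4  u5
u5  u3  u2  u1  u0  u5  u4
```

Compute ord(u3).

The identity element is u4 (its row matches the header).
u3^1 = u3
u3^2 = u3 ⋆ u3 = u2
u3^3 = u2 ⋆ u3 = u4
The first power of u3 equal to the identity is u3^3, so ord(u3) = 3.

3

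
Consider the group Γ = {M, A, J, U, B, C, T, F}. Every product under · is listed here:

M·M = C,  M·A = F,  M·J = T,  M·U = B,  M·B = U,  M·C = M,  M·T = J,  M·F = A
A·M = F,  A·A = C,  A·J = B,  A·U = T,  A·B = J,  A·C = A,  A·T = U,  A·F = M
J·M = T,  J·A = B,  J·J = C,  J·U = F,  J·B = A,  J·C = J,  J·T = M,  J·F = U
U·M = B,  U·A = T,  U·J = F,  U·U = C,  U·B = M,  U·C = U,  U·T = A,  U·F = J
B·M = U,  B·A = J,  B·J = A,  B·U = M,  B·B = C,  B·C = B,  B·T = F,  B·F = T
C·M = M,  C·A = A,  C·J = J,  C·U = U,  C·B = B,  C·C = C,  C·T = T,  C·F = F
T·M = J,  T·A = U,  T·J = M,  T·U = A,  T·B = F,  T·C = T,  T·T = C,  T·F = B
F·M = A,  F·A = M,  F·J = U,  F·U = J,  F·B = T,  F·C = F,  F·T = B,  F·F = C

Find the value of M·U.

Read row M, column U: M·U = B.

B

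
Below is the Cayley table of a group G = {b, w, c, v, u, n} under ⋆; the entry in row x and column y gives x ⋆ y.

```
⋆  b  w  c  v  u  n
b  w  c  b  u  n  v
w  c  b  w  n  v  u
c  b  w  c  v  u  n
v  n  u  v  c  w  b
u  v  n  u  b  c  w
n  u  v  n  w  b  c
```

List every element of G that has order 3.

{b, w}

Identity is c. Compute the order of each non-identity element by repeated multiplication:
  b: b → w → c  (order 3)
  w: w → b → c  (order 3)
  v: v → c  (order 2)
  u: u → c  (order 2)
  n: n → c  (order 2)
Elements of order 3: {b, w}.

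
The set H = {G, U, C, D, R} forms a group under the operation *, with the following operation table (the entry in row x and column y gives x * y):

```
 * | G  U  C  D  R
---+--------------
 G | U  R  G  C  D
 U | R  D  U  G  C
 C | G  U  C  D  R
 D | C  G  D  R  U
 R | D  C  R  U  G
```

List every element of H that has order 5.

{D, G, R, U}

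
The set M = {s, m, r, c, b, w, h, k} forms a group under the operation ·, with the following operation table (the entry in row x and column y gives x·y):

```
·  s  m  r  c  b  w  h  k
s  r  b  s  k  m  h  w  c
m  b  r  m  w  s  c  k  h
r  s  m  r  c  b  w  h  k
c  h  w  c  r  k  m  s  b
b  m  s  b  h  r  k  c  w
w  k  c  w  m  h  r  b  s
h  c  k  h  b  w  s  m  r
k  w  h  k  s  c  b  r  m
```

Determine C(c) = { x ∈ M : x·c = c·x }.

{c, m, r, w}

Compare row c with column c entry by entry.
w·c = m = c·w, so w commutes with c.
k·c = s but c·k = b, so k does not.
Collecting the elements that commute with c: C(c) = {c, m, r, w}.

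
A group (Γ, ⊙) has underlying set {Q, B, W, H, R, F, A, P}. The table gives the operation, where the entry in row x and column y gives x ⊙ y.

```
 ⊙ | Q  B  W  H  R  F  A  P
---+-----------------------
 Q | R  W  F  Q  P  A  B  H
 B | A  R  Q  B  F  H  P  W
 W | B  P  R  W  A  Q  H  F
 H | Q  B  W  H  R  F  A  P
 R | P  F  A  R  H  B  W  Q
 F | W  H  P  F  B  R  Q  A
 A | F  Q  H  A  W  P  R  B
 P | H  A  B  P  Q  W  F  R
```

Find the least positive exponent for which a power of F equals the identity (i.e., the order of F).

4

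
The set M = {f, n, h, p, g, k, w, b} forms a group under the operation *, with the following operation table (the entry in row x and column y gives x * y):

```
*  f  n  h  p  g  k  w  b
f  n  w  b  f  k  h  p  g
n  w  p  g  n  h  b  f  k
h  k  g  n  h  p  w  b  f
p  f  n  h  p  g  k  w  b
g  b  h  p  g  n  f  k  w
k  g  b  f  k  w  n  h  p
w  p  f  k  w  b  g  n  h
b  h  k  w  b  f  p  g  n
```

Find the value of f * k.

h

Read row f, column k: f * k = h.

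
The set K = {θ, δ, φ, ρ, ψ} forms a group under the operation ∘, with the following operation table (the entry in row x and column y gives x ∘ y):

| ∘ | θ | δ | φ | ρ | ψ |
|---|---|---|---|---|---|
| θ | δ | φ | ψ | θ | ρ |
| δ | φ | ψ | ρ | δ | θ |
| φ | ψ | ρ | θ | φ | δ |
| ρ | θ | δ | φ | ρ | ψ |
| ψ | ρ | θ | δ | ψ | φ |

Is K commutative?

Yes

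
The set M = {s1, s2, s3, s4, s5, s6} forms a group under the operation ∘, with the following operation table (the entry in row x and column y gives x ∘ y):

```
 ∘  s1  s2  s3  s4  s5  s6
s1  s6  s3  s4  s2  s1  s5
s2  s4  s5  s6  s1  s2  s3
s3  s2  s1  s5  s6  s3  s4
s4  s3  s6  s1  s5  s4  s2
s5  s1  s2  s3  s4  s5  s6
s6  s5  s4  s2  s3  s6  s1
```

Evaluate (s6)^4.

s6

s6^1 = s6
s6^2 = s6 ∘ s6 = s1
s6^3 = s1 ∘ s6 = s5
s6^4 = s5 ∘ s6 = s6
(Structurally, M here is isomorphic to the symmetric group S_3.)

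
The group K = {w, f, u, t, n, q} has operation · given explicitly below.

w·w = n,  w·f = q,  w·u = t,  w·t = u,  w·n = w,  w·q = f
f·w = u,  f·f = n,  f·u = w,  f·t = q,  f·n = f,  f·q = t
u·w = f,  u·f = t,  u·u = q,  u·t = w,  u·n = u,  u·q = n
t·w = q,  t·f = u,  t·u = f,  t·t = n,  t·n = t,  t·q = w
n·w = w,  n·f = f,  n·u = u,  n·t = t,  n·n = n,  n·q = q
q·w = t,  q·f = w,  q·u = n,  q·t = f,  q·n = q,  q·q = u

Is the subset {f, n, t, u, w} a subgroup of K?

No

u·u = q, which is not in {f, n, t, u, w}.
The subset is not closed under ·, so it is not a subgroup.
(Structurally, K here is isomorphic to the symmetric group S_3.)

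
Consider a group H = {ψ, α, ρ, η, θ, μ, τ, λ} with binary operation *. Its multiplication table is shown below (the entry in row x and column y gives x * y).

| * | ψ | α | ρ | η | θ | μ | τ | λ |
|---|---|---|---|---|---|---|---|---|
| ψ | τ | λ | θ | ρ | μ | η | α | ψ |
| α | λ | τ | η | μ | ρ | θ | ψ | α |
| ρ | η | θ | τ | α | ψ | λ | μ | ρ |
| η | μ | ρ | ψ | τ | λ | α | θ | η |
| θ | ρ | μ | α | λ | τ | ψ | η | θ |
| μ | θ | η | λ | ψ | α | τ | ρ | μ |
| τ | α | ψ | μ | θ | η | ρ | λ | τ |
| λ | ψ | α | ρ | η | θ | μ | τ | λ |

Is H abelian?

No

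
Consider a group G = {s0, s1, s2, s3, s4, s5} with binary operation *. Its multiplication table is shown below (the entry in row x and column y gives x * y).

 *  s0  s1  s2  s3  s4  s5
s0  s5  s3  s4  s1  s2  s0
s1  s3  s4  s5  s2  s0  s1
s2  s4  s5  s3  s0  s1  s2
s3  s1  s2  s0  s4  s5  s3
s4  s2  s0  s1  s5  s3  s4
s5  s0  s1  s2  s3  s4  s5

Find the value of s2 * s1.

Read row s2, column s1: s2 * s1 = s5.

s5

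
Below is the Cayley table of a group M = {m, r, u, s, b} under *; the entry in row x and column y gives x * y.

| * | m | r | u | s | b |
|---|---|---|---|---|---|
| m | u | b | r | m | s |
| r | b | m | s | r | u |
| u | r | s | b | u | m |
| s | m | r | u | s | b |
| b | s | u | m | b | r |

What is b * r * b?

m

b * r = u
u * b = m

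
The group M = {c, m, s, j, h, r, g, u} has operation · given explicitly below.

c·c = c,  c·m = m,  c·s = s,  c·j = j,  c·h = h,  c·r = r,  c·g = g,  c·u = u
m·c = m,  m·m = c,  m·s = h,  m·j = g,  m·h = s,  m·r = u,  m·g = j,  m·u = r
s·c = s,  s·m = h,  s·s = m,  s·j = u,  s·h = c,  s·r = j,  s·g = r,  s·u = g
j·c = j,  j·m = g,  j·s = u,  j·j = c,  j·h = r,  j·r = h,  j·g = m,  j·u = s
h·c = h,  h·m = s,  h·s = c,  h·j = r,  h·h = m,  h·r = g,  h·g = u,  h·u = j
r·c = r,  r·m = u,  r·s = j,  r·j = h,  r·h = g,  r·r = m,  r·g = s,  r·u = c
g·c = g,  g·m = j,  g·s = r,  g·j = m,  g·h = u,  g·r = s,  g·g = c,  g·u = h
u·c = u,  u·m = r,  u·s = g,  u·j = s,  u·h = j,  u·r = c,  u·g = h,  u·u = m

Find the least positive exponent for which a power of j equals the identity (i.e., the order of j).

2

The identity element is c (its row matches the header).
j^1 = j
j^2 = j·j = c
The first power of j equal to the identity is j^2, so ord(j) = 2.
(Structurally, M here is isomorphic to Z_2 x Z_4.)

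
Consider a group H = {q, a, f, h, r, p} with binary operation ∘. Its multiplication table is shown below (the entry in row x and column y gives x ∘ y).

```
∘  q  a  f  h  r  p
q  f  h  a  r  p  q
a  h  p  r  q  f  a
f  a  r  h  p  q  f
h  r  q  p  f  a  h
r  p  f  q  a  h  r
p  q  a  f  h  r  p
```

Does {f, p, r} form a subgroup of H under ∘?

f ∘ f = h, which is not in {f, p, r}.
The subset is not closed under ∘, so it is not a subgroup.

No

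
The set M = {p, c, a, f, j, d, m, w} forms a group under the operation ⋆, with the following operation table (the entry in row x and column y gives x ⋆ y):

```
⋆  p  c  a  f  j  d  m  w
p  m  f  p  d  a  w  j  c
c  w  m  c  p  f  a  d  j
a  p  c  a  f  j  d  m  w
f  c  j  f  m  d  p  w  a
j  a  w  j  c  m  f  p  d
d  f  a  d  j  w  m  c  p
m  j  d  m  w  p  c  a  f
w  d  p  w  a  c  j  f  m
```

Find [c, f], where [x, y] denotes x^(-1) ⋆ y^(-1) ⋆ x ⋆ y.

m

Identity is a; from the table c^(-1) = d and f^(-1) = w.
d ⋆ w = p
p ⋆ c = f
f ⋆ f = m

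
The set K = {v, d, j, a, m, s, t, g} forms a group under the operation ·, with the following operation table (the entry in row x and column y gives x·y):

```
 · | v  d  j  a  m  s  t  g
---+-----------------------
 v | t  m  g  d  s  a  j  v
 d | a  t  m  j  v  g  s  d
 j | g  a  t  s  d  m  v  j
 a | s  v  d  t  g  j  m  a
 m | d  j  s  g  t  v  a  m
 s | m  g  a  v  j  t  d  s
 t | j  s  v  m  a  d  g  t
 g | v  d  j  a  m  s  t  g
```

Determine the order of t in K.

2

The identity element is g (its row matches the header).
t^1 = t
t^2 = t·t = g
The first power of t equal to the identity is t^2, so ord(t) = 2.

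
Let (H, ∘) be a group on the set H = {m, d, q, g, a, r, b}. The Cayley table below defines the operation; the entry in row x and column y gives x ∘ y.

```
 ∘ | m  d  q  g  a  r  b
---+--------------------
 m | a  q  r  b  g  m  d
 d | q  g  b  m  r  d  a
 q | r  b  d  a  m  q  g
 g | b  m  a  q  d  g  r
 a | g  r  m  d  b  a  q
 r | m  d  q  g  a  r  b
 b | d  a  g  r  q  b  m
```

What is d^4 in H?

q

d^1 = d
d^2 = d ∘ d = g
d^3 = g ∘ d = m
d^4 = m ∘ d = q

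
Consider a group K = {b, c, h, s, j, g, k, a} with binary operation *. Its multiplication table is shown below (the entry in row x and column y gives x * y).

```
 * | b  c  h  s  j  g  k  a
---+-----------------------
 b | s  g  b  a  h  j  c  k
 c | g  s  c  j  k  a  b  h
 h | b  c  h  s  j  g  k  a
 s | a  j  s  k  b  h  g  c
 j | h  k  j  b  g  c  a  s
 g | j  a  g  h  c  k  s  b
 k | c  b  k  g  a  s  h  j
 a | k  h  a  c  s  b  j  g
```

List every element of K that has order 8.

{a, b, c, j}

Identity is h. Compute the order of each non-identity element by repeated multiplication:
  b: b → s → a → k → c → g → j → h  (order 8)
  c: c → s → j → k → b → g → a → h  (order 8)
  s: s → k → g → h  (order 4)
  j: j → g → c → k → a → s → b → h  (order 8)
  g: g → k → s → h  (order 4)
  k: k → h  (order 2)
  a: a → g → b → k → j → s → c → h  (order 8)
Elements of order 8: {a, b, c, j}.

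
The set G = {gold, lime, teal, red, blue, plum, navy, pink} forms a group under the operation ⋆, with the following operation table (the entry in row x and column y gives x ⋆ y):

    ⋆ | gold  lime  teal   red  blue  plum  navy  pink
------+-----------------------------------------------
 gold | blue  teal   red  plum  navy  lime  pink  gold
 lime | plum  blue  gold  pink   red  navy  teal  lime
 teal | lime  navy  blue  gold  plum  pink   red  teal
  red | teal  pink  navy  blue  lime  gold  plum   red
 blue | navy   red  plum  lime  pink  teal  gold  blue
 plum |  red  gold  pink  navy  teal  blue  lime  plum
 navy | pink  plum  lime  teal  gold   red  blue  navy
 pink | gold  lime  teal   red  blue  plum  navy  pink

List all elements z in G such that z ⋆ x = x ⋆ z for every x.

An element z is central iff its row equals its column in the table.
For red: red ⋆ teal = navy ≠ gold = teal ⋆ red, so red ∉ Z.
Checking each element this way leaves Z(G) = {blue, pink}.

{blue, pink}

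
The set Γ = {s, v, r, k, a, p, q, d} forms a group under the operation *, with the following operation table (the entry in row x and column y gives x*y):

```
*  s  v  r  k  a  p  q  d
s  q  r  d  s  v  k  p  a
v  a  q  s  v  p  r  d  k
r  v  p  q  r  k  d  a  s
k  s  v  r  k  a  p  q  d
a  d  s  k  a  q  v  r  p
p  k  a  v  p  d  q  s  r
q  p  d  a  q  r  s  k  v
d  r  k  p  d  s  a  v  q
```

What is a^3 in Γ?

r

a^1 = a
a^2 = a*a = q
a^3 = q*a = r
(Structurally, Γ here is isomorphic to the quaternion group Q_8.)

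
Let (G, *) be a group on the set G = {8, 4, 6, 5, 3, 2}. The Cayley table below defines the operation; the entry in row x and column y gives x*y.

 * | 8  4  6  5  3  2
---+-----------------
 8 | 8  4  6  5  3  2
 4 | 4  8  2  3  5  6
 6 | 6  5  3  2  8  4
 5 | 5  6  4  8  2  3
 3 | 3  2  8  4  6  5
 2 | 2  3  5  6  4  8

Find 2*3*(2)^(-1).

6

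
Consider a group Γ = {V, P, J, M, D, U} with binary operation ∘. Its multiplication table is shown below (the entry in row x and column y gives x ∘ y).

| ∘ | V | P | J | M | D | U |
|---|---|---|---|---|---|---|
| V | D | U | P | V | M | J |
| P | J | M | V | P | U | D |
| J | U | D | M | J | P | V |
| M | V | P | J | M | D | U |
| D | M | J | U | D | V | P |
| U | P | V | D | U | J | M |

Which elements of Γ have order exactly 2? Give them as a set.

{J, P, U}

Identity is M. Compute the order of each non-identity element by repeated multiplication:
  V: V → D → M  (order 3)
  P: P → M  (order 2)
  J: J → M  (order 2)
  D: D → V → M  (order 3)
  U: U → M  (order 2)
Elements of order 2: {J, P, U}.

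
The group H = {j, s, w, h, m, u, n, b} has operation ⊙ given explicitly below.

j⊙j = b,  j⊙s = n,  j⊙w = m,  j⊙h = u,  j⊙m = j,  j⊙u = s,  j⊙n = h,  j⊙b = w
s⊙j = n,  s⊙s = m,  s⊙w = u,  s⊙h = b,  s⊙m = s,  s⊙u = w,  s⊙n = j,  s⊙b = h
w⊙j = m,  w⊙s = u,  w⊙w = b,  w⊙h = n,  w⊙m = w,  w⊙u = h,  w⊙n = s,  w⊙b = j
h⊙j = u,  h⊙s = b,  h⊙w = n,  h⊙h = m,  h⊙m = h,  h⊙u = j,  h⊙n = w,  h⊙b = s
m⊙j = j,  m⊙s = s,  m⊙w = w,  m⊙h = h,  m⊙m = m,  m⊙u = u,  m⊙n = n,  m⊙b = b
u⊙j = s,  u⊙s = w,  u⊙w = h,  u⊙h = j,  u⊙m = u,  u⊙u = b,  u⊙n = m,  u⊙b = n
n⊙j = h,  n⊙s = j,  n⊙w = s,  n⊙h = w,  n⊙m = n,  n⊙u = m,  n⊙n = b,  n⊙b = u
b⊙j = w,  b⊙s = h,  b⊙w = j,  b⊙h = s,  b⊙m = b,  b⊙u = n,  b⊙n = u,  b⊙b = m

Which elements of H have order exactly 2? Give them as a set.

{b, h, s}

Identity is m. Compute the order of each non-identity element by repeated multiplication:
  j: j → b → w → m  (order 4)
  s: s → m  (order 2)
  w: w → b → j → m  (order 4)
  h: h → m  (order 2)
  u: u → b → n → m  (order 4)
  n: n → b → u → m  (order 4)
  b: b → m  (order 2)
Elements of order 2: {b, h, s}.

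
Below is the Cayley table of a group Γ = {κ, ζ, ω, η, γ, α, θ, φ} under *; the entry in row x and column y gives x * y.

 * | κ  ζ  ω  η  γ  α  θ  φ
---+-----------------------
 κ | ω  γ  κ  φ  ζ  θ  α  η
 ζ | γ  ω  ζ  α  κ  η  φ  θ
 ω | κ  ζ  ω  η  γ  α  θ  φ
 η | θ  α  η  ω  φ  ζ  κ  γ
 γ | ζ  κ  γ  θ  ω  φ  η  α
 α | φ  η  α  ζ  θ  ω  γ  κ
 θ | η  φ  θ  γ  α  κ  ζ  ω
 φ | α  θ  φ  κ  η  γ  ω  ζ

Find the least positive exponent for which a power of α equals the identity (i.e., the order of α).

The identity element is ω (its row matches the header).
α^1 = α
α^2 = α * α = ω
The first power of α equal to the identity is α^2, so ord(α) = 2.

2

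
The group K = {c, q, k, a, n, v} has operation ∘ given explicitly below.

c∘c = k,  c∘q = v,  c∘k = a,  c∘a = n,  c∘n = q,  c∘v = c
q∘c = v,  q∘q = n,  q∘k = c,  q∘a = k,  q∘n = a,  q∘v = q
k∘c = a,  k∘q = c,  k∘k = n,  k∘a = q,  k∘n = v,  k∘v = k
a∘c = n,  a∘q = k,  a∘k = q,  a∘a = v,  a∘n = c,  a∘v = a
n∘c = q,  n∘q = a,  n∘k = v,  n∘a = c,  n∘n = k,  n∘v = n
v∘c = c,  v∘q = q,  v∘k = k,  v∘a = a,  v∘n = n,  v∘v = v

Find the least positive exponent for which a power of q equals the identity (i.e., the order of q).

6

The identity element is v (its row matches the header).
q^1 = q
q^2 = q ∘ q = n
q^3 = n ∘ q = a
q^4 = a ∘ q = k
q^5 = k ∘ q = c
q^6 = c ∘ q = v
The first power of q equal to the identity is q^6, so ord(q) = 6.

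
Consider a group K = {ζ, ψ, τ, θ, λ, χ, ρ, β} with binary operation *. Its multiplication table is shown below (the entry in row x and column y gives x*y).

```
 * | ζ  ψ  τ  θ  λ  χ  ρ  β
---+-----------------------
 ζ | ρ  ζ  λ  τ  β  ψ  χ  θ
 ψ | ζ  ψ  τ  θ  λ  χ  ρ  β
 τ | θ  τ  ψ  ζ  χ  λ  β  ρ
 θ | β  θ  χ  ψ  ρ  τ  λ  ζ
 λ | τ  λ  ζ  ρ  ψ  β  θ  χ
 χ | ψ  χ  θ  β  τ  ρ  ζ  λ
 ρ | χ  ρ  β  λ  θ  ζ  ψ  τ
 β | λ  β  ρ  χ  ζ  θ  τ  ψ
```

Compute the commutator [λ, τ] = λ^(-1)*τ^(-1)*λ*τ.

Identity is ψ; from the table λ^(-1) = λ and τ^(-1) = τ.
λ*τ = ζ
ζ*λ = β
β*τ = ρ

ρ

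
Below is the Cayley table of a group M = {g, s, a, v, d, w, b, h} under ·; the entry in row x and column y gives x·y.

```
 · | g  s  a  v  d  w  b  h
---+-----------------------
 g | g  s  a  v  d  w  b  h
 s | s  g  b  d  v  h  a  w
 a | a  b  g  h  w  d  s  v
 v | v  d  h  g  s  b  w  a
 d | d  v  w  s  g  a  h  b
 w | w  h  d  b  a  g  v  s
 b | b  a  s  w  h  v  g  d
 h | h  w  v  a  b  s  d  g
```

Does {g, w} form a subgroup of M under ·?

Yes

{g, w} contains the identity g.
Checking products: every product of two elements of {g, w} (read from the table) lies in {g, w}, so the set is closed.
In a finite group, a nonempty closed subset is a subgroup. So {g, w} ≤ M.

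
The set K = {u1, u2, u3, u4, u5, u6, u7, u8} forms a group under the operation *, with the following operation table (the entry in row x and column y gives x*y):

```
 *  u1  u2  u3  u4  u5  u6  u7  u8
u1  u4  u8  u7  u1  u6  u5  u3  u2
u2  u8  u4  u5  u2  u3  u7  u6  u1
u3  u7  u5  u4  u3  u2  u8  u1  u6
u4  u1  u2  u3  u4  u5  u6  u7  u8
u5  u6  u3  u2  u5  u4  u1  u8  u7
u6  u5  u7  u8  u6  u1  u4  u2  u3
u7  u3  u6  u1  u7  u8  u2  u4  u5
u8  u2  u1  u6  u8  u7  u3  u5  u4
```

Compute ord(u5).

2

The identity element is u4 (its row matches the header).
u5^1 = u5
u5^2 = u5*u5 = u4
The first power of u5 equal to the identity is u5^2, so ord(u5) = 2.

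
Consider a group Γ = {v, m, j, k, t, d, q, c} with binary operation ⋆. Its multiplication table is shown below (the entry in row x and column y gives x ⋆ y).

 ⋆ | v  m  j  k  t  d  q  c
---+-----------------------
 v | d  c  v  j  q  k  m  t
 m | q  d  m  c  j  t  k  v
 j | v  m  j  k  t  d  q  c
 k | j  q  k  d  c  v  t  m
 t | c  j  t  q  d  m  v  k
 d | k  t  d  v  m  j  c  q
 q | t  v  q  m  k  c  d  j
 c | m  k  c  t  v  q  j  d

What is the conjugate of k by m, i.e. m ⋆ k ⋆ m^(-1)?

The identity is j. In row m, the entry j sits in column t, so m^(-1) = t.
m ⋆ k = c
c ⋆ t = v

v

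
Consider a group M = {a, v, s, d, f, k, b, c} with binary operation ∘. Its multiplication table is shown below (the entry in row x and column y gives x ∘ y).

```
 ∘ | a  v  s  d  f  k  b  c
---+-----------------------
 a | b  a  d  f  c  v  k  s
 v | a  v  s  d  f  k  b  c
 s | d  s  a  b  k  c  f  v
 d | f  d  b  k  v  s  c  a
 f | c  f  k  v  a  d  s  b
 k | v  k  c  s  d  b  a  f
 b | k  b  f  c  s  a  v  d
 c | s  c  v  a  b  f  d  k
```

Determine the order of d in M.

8

The identity element is v (its row matches the header).
d^1 = d
d^2 = d ∘ d = k
d^3 = k ∘ d = s
d^4 = s ∘ d = b
d^5 = b ∘ d = c
d^6 = c ∘ d = a
d^7 = a ∘ d = f
d^8 = f ∘ d = v
The first power of d equal to the identity is d^8, so ord(d) = 8.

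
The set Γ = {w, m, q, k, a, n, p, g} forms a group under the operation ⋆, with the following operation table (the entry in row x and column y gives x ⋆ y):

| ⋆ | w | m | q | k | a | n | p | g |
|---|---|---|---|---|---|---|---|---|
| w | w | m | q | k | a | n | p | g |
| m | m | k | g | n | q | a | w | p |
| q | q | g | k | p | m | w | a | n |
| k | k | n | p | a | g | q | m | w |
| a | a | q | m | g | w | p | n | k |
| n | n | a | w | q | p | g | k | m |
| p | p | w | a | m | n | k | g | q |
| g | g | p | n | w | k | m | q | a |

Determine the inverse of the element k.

g

First locate the identity: row w matches the header, so w is the identity.
Scan row k for w: k ⋆ g = w. Hence k^(-1) = g.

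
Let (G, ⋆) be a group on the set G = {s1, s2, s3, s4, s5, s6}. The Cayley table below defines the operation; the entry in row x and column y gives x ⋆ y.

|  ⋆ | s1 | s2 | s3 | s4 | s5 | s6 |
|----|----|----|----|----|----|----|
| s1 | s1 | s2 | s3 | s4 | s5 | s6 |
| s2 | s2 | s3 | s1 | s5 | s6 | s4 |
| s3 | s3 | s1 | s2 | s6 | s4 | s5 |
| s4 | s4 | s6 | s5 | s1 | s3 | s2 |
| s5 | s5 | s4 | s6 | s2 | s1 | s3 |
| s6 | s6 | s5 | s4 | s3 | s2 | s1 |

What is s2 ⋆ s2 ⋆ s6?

s2 ⋆ s2 = s3
s3 ⋆ s6 = s5

s5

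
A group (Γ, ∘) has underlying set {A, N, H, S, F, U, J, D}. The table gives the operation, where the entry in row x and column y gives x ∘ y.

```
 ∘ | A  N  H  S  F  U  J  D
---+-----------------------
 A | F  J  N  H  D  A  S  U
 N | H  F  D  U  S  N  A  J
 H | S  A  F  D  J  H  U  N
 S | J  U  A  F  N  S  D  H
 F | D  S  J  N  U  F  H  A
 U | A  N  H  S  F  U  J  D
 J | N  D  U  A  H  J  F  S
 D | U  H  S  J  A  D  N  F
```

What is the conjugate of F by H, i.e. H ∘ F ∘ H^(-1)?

The identity is U. In row H, the entry U sits in column J, so H^(-1) = J.
H ∘ F = J
J ∘ J = F

F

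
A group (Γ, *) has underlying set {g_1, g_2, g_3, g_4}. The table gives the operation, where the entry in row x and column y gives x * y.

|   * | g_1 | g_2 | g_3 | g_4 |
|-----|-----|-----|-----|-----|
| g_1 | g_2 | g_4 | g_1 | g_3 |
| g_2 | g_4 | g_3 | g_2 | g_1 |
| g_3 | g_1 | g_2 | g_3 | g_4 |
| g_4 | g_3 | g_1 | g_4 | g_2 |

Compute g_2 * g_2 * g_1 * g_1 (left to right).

g_2 * g_2 = g_3
g_3 * g_1 = g_1
g_1 * g_1 = g_2

g_2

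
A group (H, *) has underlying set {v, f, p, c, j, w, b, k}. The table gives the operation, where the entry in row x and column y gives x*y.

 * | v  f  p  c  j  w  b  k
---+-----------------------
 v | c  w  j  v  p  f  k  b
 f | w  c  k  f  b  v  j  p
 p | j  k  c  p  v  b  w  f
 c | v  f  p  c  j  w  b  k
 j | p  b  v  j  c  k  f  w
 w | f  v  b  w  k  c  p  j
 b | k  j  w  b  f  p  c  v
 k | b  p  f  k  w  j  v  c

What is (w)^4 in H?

c

w^1 = w
w^2 = w*w = c
w^3 = c*w = w
w^4 = w*w = c
(Structurally, H here is isomorphic to the elementary abelian group (Z_2)^3.)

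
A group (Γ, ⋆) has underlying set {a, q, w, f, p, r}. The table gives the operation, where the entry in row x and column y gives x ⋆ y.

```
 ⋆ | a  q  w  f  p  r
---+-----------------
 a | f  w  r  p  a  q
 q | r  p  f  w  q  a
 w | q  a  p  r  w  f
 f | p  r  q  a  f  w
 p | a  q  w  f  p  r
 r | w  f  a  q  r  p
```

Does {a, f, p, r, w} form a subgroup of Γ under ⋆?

No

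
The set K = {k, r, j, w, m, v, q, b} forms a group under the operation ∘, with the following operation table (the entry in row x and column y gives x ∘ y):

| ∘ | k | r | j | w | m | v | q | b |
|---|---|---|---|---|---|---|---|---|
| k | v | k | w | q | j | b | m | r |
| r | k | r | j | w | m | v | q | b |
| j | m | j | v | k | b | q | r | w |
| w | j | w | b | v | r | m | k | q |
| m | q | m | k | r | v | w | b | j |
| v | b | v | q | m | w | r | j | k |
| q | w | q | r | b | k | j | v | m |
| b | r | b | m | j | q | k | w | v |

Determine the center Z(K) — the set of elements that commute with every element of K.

{r, v}

An element z is central iff its row equals its column in the table.
For q: q ∘ k = w ≠ m = k ∘ q, so q ∉ Z.
Checking each element this way leaves Z(K) = {r, v}.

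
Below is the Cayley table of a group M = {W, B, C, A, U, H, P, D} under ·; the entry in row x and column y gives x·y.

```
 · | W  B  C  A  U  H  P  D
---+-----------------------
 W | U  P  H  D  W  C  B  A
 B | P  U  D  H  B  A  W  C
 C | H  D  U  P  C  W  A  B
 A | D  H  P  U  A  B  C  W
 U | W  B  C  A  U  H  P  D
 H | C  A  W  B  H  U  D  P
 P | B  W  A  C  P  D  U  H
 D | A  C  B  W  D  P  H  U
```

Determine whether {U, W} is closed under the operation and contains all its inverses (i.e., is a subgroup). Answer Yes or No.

{U, W} contains the identity U.
Checking products: every product of two elements of {U, W} (read from the table) lies in {U, W}, so the set is closed.
In a finite group, a nonempty closed subset is a subgroup. So {U, W} ≤ M.
(Structurally, M here is isomorphic to the elementary abelian group (Z_2)^3.)

Yes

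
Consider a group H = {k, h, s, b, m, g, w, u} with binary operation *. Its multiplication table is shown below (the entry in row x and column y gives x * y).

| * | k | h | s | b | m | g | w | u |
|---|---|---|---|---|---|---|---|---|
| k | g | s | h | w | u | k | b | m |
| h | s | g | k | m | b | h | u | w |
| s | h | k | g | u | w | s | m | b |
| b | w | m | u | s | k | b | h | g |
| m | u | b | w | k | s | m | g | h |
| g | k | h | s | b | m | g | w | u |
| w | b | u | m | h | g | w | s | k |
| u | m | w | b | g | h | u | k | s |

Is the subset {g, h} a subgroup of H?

{g, h} contains the identity g.
Checking products: every product of two elements of {g, h} (read from the table) lies in {g, h}, so the set is closed.
In a finite group, a nonempty closed subset is a subgroup. So {g, h} ≤ H.

Yes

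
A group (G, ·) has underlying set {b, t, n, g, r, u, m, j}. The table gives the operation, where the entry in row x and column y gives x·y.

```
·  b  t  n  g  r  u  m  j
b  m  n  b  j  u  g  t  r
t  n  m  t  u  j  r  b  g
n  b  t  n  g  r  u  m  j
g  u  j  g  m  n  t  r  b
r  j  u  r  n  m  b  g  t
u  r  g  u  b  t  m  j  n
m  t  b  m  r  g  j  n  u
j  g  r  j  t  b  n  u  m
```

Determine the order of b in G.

The identity element is n (its row matches the header).
b^1 = b
b^2 = b·b = m
b^3 = m·b = t
b^4 = t·b = n
The first power of b equal to the identity is b^4, so ord(b) = 4.

4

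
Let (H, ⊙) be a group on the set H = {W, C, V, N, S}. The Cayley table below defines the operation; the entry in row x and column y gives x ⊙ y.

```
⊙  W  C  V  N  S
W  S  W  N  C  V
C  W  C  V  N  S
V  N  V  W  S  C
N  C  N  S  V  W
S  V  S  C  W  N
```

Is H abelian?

Yes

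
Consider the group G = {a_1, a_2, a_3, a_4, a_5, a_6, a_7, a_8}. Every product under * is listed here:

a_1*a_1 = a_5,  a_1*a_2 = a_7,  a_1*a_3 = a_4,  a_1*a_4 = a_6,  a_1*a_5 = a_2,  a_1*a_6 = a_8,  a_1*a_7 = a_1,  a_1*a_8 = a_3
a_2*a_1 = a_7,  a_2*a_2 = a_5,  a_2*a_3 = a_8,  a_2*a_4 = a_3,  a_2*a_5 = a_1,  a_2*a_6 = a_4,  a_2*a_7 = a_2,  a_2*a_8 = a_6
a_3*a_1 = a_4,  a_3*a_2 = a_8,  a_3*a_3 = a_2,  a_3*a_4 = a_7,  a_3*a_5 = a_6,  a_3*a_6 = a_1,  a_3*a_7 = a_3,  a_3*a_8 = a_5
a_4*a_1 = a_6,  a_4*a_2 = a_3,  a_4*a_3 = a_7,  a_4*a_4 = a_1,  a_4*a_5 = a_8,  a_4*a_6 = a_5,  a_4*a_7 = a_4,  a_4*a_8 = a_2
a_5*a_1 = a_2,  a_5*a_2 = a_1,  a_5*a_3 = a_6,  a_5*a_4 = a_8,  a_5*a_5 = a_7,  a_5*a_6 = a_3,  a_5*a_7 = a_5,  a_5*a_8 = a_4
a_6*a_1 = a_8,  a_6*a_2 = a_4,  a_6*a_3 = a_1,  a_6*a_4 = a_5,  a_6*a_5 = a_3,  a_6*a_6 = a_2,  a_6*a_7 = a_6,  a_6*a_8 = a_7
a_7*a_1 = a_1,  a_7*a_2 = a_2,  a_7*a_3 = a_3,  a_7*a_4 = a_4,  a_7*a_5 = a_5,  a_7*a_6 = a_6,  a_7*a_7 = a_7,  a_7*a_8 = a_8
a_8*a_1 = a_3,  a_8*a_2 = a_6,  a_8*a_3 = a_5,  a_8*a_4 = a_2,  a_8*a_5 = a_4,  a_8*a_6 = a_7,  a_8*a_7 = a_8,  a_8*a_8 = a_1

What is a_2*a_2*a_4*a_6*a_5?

a_2*a_2 = a_5
a_5*a_4 = a_8
a_8*a_6 = a_7
a_7*a_5 = a_5

a_5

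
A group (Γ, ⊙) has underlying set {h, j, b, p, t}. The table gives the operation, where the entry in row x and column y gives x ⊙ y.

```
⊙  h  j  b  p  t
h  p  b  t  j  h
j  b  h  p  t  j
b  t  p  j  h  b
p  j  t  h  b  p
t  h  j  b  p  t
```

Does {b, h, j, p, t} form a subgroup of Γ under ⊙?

Yes

{b, h, j, p, t} contains the identity t.
Checking products: every product of two elements of {b, h, j, p, t} (read from the table) lies in {b, h, j, p, t}, so the set is closed.
In a finite group, a nonempty closed subset is a subgroup. So {b, h, j, p, t} ≤ Γ.
(Structurally, Γ here is isomorphic to the cyclic group Z_5.)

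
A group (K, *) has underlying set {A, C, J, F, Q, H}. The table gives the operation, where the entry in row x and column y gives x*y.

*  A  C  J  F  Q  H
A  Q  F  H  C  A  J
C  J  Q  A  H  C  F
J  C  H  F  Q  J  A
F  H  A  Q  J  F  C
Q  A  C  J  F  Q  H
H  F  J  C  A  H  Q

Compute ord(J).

The identity element is Q (its row matches the header).
J^1 = J
J^2 = J*J = F
J^3 = F*J = Q
The first power of J equal to the identity is J^3, so ord(J) = 3.

3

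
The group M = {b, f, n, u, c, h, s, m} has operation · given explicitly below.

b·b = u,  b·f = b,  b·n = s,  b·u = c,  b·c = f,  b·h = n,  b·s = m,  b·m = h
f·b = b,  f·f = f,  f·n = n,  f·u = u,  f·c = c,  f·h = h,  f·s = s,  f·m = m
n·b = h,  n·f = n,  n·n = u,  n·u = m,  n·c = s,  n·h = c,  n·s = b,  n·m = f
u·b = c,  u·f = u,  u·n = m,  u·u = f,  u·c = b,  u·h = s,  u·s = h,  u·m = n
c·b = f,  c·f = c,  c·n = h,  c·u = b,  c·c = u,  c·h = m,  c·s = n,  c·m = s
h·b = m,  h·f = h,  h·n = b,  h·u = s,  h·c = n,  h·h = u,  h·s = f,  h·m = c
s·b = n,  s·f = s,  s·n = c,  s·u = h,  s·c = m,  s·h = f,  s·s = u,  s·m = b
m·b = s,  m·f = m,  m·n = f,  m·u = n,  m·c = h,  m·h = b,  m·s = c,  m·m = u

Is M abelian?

No

m·h = b but h·m = c.
Since m and h do not commute, M is not abelian.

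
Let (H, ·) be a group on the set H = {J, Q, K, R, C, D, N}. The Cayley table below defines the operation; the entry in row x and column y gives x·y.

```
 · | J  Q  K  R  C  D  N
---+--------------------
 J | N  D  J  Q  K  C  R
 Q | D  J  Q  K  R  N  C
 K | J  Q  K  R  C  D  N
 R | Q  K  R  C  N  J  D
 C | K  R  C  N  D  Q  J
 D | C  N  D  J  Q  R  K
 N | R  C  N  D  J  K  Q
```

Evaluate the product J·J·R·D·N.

J·J = N
N·R = D
D·D = R
R·N = D

D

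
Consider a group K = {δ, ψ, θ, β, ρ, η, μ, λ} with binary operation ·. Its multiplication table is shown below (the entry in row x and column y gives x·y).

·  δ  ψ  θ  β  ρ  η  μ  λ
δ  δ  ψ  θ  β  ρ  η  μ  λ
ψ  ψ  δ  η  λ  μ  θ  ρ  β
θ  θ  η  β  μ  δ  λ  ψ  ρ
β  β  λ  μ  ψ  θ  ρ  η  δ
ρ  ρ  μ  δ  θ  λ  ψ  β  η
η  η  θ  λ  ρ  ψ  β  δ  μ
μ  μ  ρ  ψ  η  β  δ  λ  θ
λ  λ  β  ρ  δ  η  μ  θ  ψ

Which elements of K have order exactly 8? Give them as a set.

{η, θ, μ, ρ}

Identity is δ. Compute the order of each non-identity element by repeated multiplication:
  ψ: ψ → δ  (order 2)
  θ: θ → β → μ → ψ → η → λ → ρ → δ  (order 8)
  β: β → ψ → λ → δ  (order 4)
  ρ: ρ → λ → η → ψ → μ → β → θ → δ  (order 8)
  η: η → β → ρ → ψ → θ → λ → μ → δ  (order 8)
  μ: μ → λ → θ → ψ → ρ → β → η → δ  (order 8)
  λ: λ → ψ → β → δ  (order 4)
Elements of order 8: {η, θ, μ, ρ}.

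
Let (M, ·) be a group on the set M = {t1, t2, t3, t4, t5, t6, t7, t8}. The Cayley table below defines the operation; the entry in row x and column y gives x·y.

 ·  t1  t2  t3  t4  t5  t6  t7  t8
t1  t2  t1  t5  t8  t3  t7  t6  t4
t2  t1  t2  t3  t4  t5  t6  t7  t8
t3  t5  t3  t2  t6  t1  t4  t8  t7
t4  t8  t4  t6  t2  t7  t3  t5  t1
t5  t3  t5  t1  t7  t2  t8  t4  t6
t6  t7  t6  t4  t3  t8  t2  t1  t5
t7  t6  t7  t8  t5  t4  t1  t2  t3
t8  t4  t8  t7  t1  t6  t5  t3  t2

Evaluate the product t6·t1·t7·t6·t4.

t3

t6·t1 = t7
t7·t7 = t2
t2·t6 = t6
t6·t4 = t3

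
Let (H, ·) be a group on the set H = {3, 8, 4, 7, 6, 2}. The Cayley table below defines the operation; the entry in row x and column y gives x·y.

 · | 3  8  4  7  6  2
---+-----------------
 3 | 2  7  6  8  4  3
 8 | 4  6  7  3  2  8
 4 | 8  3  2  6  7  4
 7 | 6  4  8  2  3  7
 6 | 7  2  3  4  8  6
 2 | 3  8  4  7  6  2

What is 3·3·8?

3·3 = 2
2·8 = 8
(Structurally, H here is isomorphic to the symmetric group S_3.)

8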